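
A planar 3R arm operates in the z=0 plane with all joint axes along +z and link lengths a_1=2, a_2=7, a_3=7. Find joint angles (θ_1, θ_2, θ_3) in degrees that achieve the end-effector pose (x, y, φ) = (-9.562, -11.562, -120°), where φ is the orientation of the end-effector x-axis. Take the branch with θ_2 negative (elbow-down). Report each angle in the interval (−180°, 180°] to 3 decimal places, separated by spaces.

-89.992 -60.010 30.002

wrist centre = target − a_3·(cos φ, sin φ) = (-6.0620, -5.4998)
cos θ_2 = (66.9959−2²−7²)/(2·2·7) = 0.4999; θ_2 = -60.0097° (elbow-down)
β = atan2(-5.4998,-6.0620) = -137.7837°; ψ = atan2(-6.0628,5.4990) = -47.7918°
θ_1 = β − ψ = -89.9920°
θ_3 = φ − θ_1 − θ_2 = 30.0017° (wrapped to (-180°,180°])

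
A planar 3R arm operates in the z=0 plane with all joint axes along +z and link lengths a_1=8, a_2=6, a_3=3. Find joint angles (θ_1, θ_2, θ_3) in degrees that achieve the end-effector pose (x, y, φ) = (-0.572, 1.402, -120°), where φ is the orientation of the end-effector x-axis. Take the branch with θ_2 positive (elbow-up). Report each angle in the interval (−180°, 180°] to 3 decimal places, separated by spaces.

wrist centre = target − a_3·(cos φ, sin φ) = (0.9280, 4.0001)
cos θ_2 = (16.8618−8²−6²)/(2·8·6) = -0.8660; θ_2 = 149.9997° (elbow-up)
β = atan2(4.0001,0.9280) = 76.9387°; ψ = atan2(3.0000,2.8039) = 46.9358°
θ_1 = β − ψ = 30.0029°
θ_3 = φ − θ_1 − θ_2 = 59.9974° (wrapped to (-180°,180°])

30.003 150.000 59.997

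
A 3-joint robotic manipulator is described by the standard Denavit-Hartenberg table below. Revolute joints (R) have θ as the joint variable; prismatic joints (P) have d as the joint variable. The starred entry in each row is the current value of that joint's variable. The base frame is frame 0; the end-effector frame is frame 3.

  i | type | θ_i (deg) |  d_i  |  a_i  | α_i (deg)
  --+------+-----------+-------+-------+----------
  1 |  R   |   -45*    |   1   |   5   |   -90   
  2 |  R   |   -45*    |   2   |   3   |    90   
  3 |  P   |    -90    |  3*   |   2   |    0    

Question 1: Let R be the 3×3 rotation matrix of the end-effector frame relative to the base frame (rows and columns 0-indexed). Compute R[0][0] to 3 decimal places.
End-effector x-axis (col 0 of R) = (-0.7071,-0.7071,0.0000)
R[0][0] = -0.7071

-0.707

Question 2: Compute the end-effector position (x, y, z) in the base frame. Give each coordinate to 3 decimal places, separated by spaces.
after link 1: o_1 = (3.5355, -3.5355, 1.0000)
after link 2: o_2 = (6.4497, -3.6213, 3.1213)
after link 3: o_3 = (3.5355, -3.5355, 5.2426)

3.536 -3.536 5.243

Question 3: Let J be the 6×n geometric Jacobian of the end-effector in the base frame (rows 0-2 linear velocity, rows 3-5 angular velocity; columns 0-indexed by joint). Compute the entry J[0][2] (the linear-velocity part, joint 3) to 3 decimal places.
prismatic axis z_2 = (-0.5000,0.5000,0.7071)
J_v[:, 2] = z_2; J_ω[:, 2] = (0,0,0)
entry J[0][2] = -0.5000

-0.500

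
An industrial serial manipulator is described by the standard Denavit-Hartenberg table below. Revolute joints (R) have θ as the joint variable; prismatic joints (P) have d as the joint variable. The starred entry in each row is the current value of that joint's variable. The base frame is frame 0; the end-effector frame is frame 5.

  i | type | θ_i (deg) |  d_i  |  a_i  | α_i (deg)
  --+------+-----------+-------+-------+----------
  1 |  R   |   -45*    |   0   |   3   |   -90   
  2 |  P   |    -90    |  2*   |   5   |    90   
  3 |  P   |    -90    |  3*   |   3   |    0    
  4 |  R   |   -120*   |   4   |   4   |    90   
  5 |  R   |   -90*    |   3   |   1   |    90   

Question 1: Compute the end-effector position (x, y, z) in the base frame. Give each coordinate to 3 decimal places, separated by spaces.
0.423 4.666 3.036

after link 1: o_1 = (2.1213, -2.1213, 0.0000)
after link 2: o_2 = (3.5355, -0.7071, 5.0000)
after link 3: o_3 = (-0.7071, -0.7071, 5.0000)
after link 4: o_4 = (-2.1213, 3.5355, 1.5359)
after link 5: o_5 = (0.4229, 4.6655, 3.0359)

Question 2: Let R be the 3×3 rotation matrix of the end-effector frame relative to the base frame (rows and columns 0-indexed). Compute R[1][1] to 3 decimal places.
0.612

End-effector y-axis (col 1 of R) = (0.6124,0.6124,0.5000)
R[1][1] = 0.6124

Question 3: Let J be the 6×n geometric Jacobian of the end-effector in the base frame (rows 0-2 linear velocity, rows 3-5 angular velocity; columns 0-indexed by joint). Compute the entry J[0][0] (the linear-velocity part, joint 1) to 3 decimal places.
axis z_0 = ẑ; lever o_n−o_0 = (0.4229,4.6655,3.0359)
cross product → J_v[:, 0] = (-4.6655,0.4229,0.0000)
J_ω[:, 0] = z_0
entry J[0][0] = -4.6655

-4.666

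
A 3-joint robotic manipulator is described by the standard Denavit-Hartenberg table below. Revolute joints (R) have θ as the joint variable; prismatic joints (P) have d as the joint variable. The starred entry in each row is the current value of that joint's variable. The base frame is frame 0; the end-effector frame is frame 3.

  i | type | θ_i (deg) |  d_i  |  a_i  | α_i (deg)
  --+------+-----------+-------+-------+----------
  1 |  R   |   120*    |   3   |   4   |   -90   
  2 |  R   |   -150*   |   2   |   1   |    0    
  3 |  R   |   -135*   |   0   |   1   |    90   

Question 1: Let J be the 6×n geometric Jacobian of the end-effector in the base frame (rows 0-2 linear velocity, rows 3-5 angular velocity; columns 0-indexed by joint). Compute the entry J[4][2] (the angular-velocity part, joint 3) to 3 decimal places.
axis z_2 = (-0.8660,-0.5000,0.0000); lever o_n−o_2 = (-0.1294,0.2241,-0.9659)
cross product → J_v[:, 2] = (0.4830,-0.8365,-0.2588)
J_ω[:, 2] = z_2
entry J[4][2] = -0.5000

-0.500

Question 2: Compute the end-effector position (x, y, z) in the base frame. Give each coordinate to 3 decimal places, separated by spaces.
-3.428 1.938 2.534

after link 1: o_1 = (-2.0000, 3.4641, 3.0000)
after link 2: o_2 = (-3.2990, 1.7141, 3.5000)
after link 3: o_3 = (-3.4284, 1.9382, 2.5341)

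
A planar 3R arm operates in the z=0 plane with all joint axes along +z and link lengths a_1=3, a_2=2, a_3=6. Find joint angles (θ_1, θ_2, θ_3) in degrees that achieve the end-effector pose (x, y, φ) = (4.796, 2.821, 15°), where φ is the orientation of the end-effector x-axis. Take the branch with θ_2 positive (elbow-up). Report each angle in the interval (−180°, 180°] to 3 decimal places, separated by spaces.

89.987 150.005 135.008

wrist centre = target − a_3·(cos φ, sin φ) = (-0.9996, 1.2681)
cos θ_2 = (2.6072−3²−2²)/(2·3·2) = -0.8661; θ_2 = 150.0052° (elbow-up)
β = atan2(1.2681,-0.9996) = 128.2466°; ψ = atan2(0.9998,1.2679) = 38.2596°
θ_1 = β − ψ = 89.9870°
θ_3 = φ − θ_1 − θ_2 = 135.0078° (wrapped to (-180°,180°])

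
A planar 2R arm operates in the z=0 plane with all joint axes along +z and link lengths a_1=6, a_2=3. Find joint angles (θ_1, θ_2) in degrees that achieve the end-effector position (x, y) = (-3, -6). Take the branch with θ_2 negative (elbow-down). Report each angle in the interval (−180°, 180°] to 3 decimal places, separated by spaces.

-90.000 -90.000

cos θ_2 = (45.0000−6²−3²)/(2·6·3) = 0.0000; θ_2 = -90.0000° (elbow-down)
β = atan2(-6.0000,-3.0000) = -116.5651°; ψ = atan2(-3.0000,6.0000) = -26.5651°
θ_1 = β − ψ = -90.0000°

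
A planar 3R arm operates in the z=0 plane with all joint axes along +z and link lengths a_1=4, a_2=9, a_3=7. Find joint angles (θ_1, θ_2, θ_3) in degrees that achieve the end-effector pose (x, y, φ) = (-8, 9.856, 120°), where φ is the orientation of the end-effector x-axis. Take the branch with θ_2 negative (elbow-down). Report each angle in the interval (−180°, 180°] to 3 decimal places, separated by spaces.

-89.990 -150.005 -0.005

wrist centre = target − a_3·(cos φ, sin φ) = (-4.5000, 3.7938)
cos θ_2 = (34.6431−4²−9²)/(2·4·9) = -0.8661; θ_2 = -150.0049° (elbow-down)
β = atan2(3.7938,-4.5000) = 139.8667°; ψ = atan2(-4.4993,-3.7946) = -130.1434°
θ_1 = β − ψ = 270.0101°
θ_3 = φ − θ_1 − θ_2 = -0.0052° (wrapped to (-180°,180°])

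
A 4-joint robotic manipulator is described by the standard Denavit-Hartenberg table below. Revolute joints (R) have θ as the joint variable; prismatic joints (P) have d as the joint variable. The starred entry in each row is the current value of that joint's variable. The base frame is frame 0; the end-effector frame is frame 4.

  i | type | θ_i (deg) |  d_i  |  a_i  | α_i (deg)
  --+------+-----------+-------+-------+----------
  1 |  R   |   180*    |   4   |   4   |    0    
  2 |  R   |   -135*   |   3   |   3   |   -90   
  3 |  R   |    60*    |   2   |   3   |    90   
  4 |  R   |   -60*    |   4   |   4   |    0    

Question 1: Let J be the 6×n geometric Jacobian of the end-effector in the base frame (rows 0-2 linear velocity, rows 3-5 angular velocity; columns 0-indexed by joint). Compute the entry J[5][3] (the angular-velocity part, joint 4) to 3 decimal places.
axis z_3 = (0.6124,0.6124,0.5000); lever o_n−o_3 = (5.6061,0.7071,0.2679)
cross product → J_v[:, 3] = (-0.1895,2.6390,-3.0000)
J_ω[:, 3] = z_3
entry J[5][3] = 0.5000

0.500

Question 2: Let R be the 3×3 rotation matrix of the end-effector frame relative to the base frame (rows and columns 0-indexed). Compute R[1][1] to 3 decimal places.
End-effector y-axis (col 1 of R) = (-0.0474,0.6597,-0.7500)
R[1][1] = 0.6597

0.660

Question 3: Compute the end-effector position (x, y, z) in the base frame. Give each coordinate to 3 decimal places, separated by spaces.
after link 1: o_1 = (-4.0000, 0.0000, 4.0000)
after link 2: o_2 = (-1.8787, 2.1213, 7.0000)
after link 3: o_3 = (-2.2322, 4.5962, 4.4019)
after link 4: o_4 = (3.3739, 5.3033, 4.6699)

3.374 5.303 4.670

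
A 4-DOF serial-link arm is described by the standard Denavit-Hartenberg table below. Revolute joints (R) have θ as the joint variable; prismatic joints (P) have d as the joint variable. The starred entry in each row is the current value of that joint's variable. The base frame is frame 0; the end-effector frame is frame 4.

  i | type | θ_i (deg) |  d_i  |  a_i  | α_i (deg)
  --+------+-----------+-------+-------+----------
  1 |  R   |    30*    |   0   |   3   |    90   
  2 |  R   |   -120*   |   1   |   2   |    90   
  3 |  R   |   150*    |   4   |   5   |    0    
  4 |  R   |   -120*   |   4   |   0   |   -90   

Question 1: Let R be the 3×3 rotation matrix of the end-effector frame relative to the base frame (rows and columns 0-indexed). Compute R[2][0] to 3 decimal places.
-0.750

End-effector x-axis (col 0 of R) = (-0.1250,-0.6495,-0.7500)
R[2][0] = -0.7500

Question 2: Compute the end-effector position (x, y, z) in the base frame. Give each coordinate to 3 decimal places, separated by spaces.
-0.643 -4.413 6.018

after link 1: o_1 = (2.5981, 1.5000, 0.0000)
after link 2: o_2 = (2.2321, 0.1340, -1.7321)
after link 3: o_3 = (2.3571, -2.6806, 4.0179)
after link 4: o_4 = (-0.6429, -4.4127, 6.0179)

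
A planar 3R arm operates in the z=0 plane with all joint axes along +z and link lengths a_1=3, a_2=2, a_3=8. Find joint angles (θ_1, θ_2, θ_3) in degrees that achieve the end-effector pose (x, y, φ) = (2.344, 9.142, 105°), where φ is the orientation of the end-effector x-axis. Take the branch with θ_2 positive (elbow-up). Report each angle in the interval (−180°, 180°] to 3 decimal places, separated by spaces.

wrist centre = target − a_3·(cos φ, sin φ) = (4.4146, 1.4146)
cos θ_2 = (21.4893−3²−2²)/(2·3·2) = 0.7074; θ_2 = 44.9725° (elbow-up)
β = atan2(1.4146,4.4146) = 17.7675°; ψ = atan2(1.4135,4.4149) = 17.7537°
θ_1 = β − ψ = 0.0137°
θ_3 = φ − θ_1 − θ_2 = 60.0137° (wrapped to (-180°,180°])

0.014 44.973 60.014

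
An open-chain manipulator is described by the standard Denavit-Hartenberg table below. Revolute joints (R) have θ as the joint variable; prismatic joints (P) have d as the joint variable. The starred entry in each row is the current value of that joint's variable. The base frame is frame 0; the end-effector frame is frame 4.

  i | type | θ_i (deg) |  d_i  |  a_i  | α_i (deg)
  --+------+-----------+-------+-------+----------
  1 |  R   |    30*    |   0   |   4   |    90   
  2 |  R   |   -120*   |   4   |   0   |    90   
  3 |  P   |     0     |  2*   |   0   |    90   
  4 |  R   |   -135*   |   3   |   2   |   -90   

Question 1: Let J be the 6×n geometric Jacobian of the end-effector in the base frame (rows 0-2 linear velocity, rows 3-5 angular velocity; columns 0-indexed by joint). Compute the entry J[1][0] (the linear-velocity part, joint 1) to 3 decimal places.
4.137

axis z_0 = ẑ; lever o_n−o_0 = (4.1371,1.2339,1.5176)
cross product → J_v[:, 0] = (-1.2339,4.1371,0.0000)
J_ω[:, 0] = z_0
entry J[1][0] = 4.1371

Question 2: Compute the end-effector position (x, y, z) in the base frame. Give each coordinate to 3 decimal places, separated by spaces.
after link 1: o_1 = (3.4641, 2.0000, 0.0000)
after link 2: o_2 = (5.4641, -1.4641, 0.0000)
after link 3: o_3 = (3.9641, -2.3301, 1.0000)
after link 4: o_4 = (4.1371, 1.2339, 1.5176)

4.137 1.234 1.518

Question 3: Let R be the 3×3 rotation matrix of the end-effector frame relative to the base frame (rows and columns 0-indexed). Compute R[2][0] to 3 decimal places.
0.259

End-effector x-axis (col 0 of R) = (0.8365,0.4830,0.2588)
R[2][0] = 0.2588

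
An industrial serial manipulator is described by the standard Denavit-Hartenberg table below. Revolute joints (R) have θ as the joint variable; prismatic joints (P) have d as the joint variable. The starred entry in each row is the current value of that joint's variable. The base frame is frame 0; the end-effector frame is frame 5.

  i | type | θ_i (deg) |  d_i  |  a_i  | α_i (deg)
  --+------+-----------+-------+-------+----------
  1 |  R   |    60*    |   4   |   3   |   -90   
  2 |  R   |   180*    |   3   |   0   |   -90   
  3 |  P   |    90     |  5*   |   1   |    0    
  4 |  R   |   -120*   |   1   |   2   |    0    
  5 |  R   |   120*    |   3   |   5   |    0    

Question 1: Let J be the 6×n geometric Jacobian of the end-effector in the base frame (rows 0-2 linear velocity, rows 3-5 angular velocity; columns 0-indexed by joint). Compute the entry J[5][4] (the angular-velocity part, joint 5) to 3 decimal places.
axis z_4 = (-0.0000,-0.0000,1.0000); lever o_n−o_4 = (4.3301,-2.5000,3.0000)
cross product → J_v[:, 4] = (2.5000,4.3301,0.0000)
J_ω[:, 4] = z_4
entry J[5][4] = 1.0000

1.000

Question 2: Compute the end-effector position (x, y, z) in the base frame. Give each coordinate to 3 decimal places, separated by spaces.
2.366 0.098 13.000

after link 1: o_1 = (1.5000, 2.5981, 4.0000)
after link 2: o_2 = (-1.0981, 4.0981, 4.0000)
after link 3: o_3 = (-0.2321, 3.5981, 9.0000)
after link 4: o_4 = (-1.9641, 2.5981, 10.0000)
after link 5: o_5 = (2.3660, 0.0981, 13.0000)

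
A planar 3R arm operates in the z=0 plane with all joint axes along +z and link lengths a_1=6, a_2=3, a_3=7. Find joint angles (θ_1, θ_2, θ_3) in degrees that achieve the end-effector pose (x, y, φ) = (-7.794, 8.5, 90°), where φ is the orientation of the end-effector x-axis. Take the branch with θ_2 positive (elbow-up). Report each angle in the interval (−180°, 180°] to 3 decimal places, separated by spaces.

wrist centre = target − a_3·(cos φ, sin φ) = (-7.7940, 1.5000)
cos θ_2 = (62.9964−6²−3²)/(2·6·3) = 0.4999; θ_2 = 60.0065° (elbow-up)
β = atan2(1.5000,-7.7940) = 169.1063°; ψ = atan2(2.5982,7.4997) = 19.1085°
θ_1 = β − ψ = 149.9978°
θ_3 = φ − θ_1 − θ_2 = -120.0044° (wrapped to (-180°,180°])

149.998 60.007 -120.004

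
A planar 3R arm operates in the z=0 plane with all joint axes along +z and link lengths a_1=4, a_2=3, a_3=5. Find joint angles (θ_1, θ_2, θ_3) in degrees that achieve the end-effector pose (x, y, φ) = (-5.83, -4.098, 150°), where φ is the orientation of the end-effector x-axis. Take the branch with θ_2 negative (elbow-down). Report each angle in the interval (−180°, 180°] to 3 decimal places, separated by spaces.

wrist centre = target − a_3·(cos φ, sin φ) = (-1.4999, -6.5980)
cos θ_2 = (45.7832−4²−3²)/(2·4·3) = 0.8660; θ_2 = -30.0066° (elbow-down)
β = atan2(-6.5980,-1.4999) = -102.8070°; ψ = atan2(-1.5003,6.5979) = -12.8107°
θ_1 = β − ψ = -89.9963°
θ_3 = φ − θ_1 − θ_2 = -89.9971° (wrapped to (-180°,180°])

-89.996 -30.007 -89.997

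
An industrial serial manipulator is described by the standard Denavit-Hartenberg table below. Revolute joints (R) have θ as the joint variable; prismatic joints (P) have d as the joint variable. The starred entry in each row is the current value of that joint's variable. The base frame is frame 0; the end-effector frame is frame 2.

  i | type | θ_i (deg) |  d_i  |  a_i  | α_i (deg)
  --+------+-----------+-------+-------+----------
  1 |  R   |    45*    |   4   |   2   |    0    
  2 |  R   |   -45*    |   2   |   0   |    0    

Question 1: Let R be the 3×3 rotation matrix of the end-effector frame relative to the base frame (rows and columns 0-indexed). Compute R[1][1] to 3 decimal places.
1.000

End-effector y-axis (col 1 of R) = (0.0000,1.0000,0.0000)
R[1][1] = 1.0000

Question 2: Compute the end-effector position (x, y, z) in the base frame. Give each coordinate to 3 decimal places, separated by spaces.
after link 1: o_1 = (1.4142, 1.4142, 4.0000)
after link 2: o_2 = (1.4142, 1.4142, 6.0000)

1.414 1.414 6.000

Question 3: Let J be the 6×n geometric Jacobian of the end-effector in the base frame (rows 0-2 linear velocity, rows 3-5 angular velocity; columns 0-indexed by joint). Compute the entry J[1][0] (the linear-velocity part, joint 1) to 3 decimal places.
1.414

axis z_0 = ẑ; lever o_n−o_0 = (1.4142,1.4142,6.0000)
cross product → J_v[:, 0] = (-1.4142,1.4142,0.0000)
J_ω[:, 0] = z_0
entry J[1][0] = 1.4142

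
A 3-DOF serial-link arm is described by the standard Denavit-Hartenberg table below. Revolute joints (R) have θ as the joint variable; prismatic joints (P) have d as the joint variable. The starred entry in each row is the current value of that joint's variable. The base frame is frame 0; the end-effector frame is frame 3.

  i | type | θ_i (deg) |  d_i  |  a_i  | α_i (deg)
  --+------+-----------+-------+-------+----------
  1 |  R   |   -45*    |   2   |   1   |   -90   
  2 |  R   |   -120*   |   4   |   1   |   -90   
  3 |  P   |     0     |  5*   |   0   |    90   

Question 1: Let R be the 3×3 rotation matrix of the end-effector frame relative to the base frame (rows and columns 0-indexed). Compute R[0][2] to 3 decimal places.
End-effector z-axis (col 2 of R) = (0.7071,0.7071,0.0000)
R[0][2] = 0.7071

0.707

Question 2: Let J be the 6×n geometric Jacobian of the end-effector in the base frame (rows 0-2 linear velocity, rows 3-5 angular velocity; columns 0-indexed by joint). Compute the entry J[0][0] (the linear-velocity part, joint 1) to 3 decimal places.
0.587

axis z_0 = ẑ; lever o_n−o_0 = (6.2438,-0.5870,5.3660)
cross product → J_v[:, 0] = (0.5870,6.2438,-0.0000)
J_ω[:, 0] = z_0
entry J[0][0] = 0.5870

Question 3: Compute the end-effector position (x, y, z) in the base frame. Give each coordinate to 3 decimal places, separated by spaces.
after link 1: o_1 = (0.7071, -0.7071, 2.0000)
after link 2: o_2 = (3.1820, 2.4749, 2.8660)
after link 3: o_3 = (6.2438, -0.5870, 5.3660)

6.244 -0.587 5.366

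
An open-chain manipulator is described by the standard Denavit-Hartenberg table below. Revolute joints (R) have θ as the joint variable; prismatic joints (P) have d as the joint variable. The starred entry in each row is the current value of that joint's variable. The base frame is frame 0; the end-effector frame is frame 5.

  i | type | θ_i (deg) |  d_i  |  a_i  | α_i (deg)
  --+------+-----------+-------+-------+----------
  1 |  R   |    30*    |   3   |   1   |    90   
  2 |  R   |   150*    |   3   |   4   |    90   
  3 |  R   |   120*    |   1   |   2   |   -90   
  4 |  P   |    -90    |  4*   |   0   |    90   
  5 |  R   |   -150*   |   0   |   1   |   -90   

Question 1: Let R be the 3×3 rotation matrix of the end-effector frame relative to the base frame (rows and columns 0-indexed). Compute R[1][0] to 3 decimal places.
End-effector x-axis (col 0 of R) = (-0.5748,-0.6205,-0.5335)
R[1][0] = -0.6205

-0.621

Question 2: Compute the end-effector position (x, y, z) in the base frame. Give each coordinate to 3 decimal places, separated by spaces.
after link 1: o_1 = (0.8660, 0.5000, 3.0000)
after link 2: o_2 = (-0.6340, -3.8301, 5.0000)
after link 3: o_3 = (1.4151, -4.6471, 5.3660)
after link 4: o_4 = (3.0131, -1.4151, 3.6340)
after link 5: o_5 = (2.4384, -2.0356, 3.1005)

2.438 -2.036 3.100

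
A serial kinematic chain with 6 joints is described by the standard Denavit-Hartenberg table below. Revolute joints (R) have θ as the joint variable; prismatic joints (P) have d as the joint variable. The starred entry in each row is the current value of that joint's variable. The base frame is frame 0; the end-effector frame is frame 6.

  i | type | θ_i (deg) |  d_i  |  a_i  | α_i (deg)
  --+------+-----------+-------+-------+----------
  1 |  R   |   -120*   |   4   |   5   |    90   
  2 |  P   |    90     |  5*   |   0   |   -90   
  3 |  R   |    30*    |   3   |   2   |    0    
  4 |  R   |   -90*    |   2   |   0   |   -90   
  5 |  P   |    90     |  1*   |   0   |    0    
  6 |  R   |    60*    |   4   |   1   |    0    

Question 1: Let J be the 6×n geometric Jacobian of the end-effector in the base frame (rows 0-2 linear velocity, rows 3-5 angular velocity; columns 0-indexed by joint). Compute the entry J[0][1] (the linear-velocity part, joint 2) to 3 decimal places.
prismatic axis z_1 = (-0.8660,0.5000,0.0000)
J_v[:, 1] = z_1; J_ω[:, 1] = (0,0,0)
entry J[0][1] = -0.8660

-0.866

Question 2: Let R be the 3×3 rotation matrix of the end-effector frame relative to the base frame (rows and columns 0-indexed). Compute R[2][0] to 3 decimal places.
End-effector x-axis (col 0 of R) = (0.3995,-0.8080,-0.4330)
R[2][0] = -0.4330

-0.433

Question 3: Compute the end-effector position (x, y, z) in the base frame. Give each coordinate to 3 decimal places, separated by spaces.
after link 1: o_1 = (-2.5000, -4.3301, 4.0000)
after link 2: o_2 = (-6.8301, -1.8301, 4.0000)
after link 3: o_3 = (-4.4641, 0.2679, 5.7321)
after link 4: o_4 = (-3.4641, 2.0000, 5.7321)
after link 5: o_5 = (-3.0311, 1.7500, 6.5981)
after link 6: o_6 = (-0.8995, -0.0580, 9.6292)

-0.900 -0.058 9.629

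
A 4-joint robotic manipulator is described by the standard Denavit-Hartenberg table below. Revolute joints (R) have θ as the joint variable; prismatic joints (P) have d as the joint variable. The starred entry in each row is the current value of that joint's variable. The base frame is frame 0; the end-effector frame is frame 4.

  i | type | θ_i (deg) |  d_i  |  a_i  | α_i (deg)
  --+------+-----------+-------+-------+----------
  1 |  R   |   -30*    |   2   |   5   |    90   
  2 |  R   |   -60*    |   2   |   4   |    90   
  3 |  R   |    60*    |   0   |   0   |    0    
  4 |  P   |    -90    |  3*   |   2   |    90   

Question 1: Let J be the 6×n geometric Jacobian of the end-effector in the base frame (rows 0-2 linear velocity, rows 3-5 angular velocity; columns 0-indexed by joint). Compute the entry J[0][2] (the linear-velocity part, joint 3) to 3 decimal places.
axis z_2 = (-0.7500,0.4330,-0.5000); lever o_n−o_2 = (-1.0000,1.7321,-3.0000)
cross product → J_v[:, 2] = (-0.4330,-1.7500,-0.8660)
J_ω[:, 2] = z_2
entry J[0][2] = -0.4330

-0.433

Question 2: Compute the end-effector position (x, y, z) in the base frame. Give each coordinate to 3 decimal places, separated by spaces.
after link 1: o_1 = (4.3301, -2.5000, 2.0000)
after link 2: o_2 = (5.0622, -5.2321, -1.4641)
after link 3: o_3 = (5.0622, -5.2321, -1.4641)
after link 4: o_4 = (4.0622, -3.5000, -4.4641)

4.062 -3.500 -4.464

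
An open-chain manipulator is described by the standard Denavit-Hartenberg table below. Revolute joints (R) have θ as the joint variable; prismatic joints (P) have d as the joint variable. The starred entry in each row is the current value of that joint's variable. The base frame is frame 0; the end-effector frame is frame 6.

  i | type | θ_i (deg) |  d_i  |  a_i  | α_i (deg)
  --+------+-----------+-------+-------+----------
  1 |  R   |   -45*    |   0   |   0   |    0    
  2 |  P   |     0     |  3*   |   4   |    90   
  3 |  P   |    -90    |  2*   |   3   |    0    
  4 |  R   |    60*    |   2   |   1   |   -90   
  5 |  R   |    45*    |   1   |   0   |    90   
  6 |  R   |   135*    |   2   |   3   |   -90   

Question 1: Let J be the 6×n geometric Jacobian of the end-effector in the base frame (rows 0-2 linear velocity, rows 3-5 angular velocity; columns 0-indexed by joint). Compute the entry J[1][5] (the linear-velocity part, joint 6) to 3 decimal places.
0.608

axis z_5 = (-0.0670,-0.9330,-0.3536); lever o_n−o_5 = (-1.3632,-2.7581,1.8800)
cross product → J_v[:, 5] = (-2.7292,0.6079,-1.0871)
J_ω[:, 5] = z_5
entry J[1][5] = 0.6079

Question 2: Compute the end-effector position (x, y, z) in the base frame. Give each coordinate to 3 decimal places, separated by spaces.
-0.397 -9.381 2.246

after link 1: o_1 = (0.0000, 0.0000, 0.0000)
after link 2: o_2 = (2.8284, -2.8284, 3.0000)
after link 3: o_3 = (1.4142, -4.2426, 0.0000)
after link 4: o_4 = (0.6124, -6.2692, -0.5000)
after link 5: o_5 = (0.9659, -6.6228, 0.3660)
after link 6: o_6 = (-0.3973, -9.3809, 2.2460)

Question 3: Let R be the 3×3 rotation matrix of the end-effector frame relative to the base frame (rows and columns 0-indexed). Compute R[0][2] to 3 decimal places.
End-effector z-axis (col 2 of R) = (-0.9097,0.2026,-0.3624)
R[0][2] = -0.9097

-0.910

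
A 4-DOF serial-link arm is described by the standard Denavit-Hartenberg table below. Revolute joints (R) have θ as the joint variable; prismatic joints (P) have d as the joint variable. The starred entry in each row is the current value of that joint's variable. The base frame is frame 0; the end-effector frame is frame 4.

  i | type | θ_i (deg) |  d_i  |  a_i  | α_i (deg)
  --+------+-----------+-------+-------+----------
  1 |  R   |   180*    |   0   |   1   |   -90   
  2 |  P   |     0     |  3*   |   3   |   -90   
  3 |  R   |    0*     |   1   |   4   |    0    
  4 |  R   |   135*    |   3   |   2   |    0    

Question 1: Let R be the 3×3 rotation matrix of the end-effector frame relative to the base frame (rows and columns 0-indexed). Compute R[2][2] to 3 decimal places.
End-effector z-axis (col 2 of R) = (-0.0000,-0.0000,-1.0000)
R[2][2] = -1.0000

-1.000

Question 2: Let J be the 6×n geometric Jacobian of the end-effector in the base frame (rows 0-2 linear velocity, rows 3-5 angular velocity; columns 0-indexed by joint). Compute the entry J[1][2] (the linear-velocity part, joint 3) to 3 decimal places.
axis z_2 = (-0.0000,-0.0000,-1.0000); lever o_n−o_2 = (-2.5858,1.4142,-4.0000)
cross product → J_v[:, 2] = (1.4142,2.5858,-0.0000)
J_ω[:, 2] = z_2
entry J[1][2] = 2.5858

2.586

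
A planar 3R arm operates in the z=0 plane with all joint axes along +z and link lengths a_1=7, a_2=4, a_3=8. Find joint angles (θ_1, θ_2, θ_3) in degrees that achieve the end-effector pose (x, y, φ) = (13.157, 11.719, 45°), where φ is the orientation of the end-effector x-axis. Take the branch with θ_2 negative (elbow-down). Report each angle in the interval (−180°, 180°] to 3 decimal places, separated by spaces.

59.999 -59.998 44.999

wrist centre = target − a_3·(cos φ, sin φ) = (7.5001, 6.0621)
cos θ_2 = (93.0018−7²−4²)/(2·7·4) = 0.5000; θ_2 = -59.9979° (elbow-down)
β = atan2(6.0621,7.5001) = 38.9476°; ψ = atan2(-3.4640,9.0001) = -21.0510°
θ_1 = β − ψ = 59.9986°
θ_3 = φ − θ_1 − θ_2 = 44.9993° (wrapped to (-180°,180°])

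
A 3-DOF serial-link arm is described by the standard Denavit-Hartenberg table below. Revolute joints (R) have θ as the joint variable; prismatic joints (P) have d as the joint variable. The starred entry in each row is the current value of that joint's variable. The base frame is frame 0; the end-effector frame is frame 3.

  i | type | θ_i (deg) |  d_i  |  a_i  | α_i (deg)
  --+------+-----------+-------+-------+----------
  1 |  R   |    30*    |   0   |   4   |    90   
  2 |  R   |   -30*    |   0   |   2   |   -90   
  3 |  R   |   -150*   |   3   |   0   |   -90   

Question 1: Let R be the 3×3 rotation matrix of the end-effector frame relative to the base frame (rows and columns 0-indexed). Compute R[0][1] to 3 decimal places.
End-effector y-axis (col 1 of R) = (-0.4330,-0.2500,-0.8660)
R[0][1] = -0.4330

-0.433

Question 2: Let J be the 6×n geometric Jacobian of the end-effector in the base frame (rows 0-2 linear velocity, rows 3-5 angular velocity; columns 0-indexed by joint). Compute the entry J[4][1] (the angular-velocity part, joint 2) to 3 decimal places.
axis z_1 = (0.5000,-0.8660,0.0000); lever o_n−o_1 = (2.7990,1.6160,1.5981)
cross product → J_v[:, 1] = (-1.3840,-0.7990,3.2321)
J_ω[:, 1] = z_1
entry J[4][1] = -0.8660

-0.866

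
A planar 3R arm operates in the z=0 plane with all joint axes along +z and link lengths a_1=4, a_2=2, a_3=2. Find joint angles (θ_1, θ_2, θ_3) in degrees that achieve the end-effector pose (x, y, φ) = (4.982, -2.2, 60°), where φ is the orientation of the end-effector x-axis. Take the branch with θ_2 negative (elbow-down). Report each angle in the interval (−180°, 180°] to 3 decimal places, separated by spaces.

wrist centre = target − a_3·(cos φ, sin φ) = (3.9820, -3.9321)
cos θ_2 = (31.3173−4²−2²)/(2·4·2) = 0.7073; θ_2 = -44.9816° (elbow-down)
β = atan2(-3.9321,3.9820) = -44.6384°; ψ = atan2(-1.4138,5.4147) = -14.6331°
θ_1 = β − ψ = -30.0053°
θ_3 = φ − θ_1 − θ_2 = 134.9868° (wrapped to (-180°,180°])

-30.005 -44.982 134.987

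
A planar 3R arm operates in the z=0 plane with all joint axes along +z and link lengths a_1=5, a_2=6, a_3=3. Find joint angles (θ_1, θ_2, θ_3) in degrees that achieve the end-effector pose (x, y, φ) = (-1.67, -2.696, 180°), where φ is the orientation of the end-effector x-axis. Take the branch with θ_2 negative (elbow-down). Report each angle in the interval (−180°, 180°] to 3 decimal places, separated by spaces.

wrist centre = target − a_3·(cos φ, sin φ) = (1.3300, -2.6960)
cos θ_2 = (9.0373−5²−6²)/(2·5·6) = -0.8660; θ_2 = -150.0022° (elbow-down)
β = atan2(-2.6960,1.3300) = -63.7418°; ψ = atan2(-2.9998,-0.1963) = -93.7434°
θ_1 = β − ψ = 30.0016°
θ_3 = φ − θ_1 − θ_2 = -59.9994° (wrapped to (-180°,180°])

30.002 -150.002 -59.999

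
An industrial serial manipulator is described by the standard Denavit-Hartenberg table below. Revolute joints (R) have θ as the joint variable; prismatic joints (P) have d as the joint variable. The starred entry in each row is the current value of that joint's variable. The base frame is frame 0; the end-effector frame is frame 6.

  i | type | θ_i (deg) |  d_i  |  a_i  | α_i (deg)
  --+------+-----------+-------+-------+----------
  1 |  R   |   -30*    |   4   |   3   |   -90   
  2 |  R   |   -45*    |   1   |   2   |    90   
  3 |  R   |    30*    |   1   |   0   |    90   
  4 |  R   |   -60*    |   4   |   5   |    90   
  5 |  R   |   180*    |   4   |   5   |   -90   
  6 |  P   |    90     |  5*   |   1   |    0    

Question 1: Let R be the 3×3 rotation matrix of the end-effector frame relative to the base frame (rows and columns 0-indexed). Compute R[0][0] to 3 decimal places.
0.370

End-effector x-axis (col 0 of R) = (0.3696,0.2866,0.8839)
R[0][0] = 0.3696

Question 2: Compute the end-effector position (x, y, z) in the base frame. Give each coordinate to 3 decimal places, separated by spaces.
after link 1: o_1 = (2.5981, -1.5000, 4.0000)
after link 2: o_2 = (4.3228, -1.3411, 5.4142)
after link 3: o_3 = (3.7104, -0.9875, 6.1213)
after link 4: o_4 = (7.8056, -5.9085, 6.0046)
after link 5: o_5 = (1.7247, -5.8411, 4.0000)
after link 6: o_6 = (2.7285, -0.9206, 3.1161)

2.728 -0.921 3.116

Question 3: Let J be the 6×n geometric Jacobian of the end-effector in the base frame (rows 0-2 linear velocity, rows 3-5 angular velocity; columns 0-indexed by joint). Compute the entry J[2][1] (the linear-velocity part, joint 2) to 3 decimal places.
0.177

axis z_1 = (0.5000,0.8660,0.0000); lever o_n−o_1 = (0.1304,0.5794,-0.8839)
cross product → J_v[:, 1] = (-0.7655,0.4419,0.1768)
J_ω[:, 1] = z_1
entry J[2][1] = 0.1768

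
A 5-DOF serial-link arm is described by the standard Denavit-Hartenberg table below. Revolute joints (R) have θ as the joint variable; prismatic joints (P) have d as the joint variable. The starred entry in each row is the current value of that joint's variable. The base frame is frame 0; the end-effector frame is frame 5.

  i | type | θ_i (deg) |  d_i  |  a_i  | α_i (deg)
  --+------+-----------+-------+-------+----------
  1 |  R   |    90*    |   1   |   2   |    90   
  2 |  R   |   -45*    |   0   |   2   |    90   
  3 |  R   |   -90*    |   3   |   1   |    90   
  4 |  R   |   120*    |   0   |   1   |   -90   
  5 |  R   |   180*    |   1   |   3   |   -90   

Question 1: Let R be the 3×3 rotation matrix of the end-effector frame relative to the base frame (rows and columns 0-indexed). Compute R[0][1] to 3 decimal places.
-0.866

End-effector y-axis (col 1 of R) = (-0.8660,-0.3536,-0.3536)
R[0][1] = -0.8660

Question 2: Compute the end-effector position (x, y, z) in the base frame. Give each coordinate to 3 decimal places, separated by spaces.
-1.134 2.871 -0.957

after link 1: o_1 = (0.0000, 2.0000, 1.0000)
after link 2: o_2 = (0.0000, 3.4142, -0.4142)
after link 3: o_3 = (-1.0000, 1.2929, -2.5355)
after link 4: o_4 = (-0.5000, 0.6805, -3.1479)
after link 5: o_5 = (-1.1340, 2.8712, -0.9572)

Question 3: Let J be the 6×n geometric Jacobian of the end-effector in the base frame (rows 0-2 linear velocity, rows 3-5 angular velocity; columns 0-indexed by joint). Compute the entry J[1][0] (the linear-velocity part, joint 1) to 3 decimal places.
-1.134

axis z_0 = ẑ; lever o_n−o_0 = (-1.1340,2.8712,-0.9572)
cross product → J_v[:, 0] = (-2.8712,-1.1340,0.0000)
J_ω[:, 0] = z_0
entry J[1][0] = -1.1340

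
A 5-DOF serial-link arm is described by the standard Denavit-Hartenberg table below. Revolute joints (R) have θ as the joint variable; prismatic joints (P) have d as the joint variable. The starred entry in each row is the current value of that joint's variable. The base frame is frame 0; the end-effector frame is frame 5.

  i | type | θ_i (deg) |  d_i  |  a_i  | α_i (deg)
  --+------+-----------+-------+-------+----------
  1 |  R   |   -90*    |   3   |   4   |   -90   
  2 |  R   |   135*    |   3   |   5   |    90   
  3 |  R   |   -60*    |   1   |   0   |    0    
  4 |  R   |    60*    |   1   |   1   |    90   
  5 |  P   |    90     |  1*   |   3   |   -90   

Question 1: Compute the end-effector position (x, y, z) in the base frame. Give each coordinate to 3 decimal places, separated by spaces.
after link 1: o_1 = (0.0000, -4.0000, 3.0000)
after link 2: o_2 = (3.0000, -0.4645, -0.5355)
after link 3: o_3 = (3.0000, -1.1716, -1.2426)
after link 4: o_4 = (3.0000, -1.1716, -2.6569)
after link 5: o_5 = (2.0000, -3.2929, -4.7782)

2.000 -3.293 -4.778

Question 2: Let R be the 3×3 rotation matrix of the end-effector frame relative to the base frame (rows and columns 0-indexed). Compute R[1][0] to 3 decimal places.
-0.707

End-effector x-axis (col 0 of R) = (0.0000,-0.7071,-0.7071)
R[1][0] = -0.7071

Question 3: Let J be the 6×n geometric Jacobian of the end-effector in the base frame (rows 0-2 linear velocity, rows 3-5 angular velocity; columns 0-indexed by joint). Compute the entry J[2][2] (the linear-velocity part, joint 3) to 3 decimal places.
-0.707

axis z_2 = (0.0000,-0.7071,-0.7071); lever o_n−o_2 = (-1.0000,-2.8284,-4.2426)
cross product → J_v[:, 2] = (1.0000,0.7071,-0.7071)
J_ω[:, 2] = z_2
entry J[2][2] = -0.7071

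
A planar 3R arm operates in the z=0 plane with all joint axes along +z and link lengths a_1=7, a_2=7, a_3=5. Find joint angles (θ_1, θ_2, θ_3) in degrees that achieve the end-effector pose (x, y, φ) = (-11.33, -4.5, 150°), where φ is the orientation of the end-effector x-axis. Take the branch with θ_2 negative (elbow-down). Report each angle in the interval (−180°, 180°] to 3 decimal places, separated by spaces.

wrist centre = target − a_3·(cos φ, sin φ) = (-6.9999, -7.0000)
cos θ_2 = (97.9982−7²−7²)/(2·7·7) = -0.0000; θ_2 = -90.0010° (elbow-down)
β = atan2(-7.0000,-6.9999) = -134.9995°; ψ = atan2(-7.0000,6.9999) = -45.0005°
θ_1 = β − ψ = -89.9990°
θ_3 = φ − θ_1 − θ_2 = -30.0000° (wrapped to (-180°,180°])

-89.999 -90.001 -30.000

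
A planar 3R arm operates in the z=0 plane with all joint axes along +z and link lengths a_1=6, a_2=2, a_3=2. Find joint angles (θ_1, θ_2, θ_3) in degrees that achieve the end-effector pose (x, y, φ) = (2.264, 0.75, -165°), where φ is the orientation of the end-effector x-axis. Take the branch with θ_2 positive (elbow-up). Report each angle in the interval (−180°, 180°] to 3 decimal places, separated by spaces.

3.629 150.016 41.355

wrist centre = target − a_3·(cos φ, sin φ) = (4.1959, 1.2676)
cos θ_2 = (19.2121−6²−2²)/(2·6·2) = -0.8662; θ_2 = 150.0158° (elbow-up)
β = atan2(1.2676,4.1959) = 16.8105°; ψ = atan2(0.9995,4.2677) = 13.1815°
θ_1 = β − ψ = 3.6289°
θ_3 = φ − θ_1 − θ_2 = 41.3552° (wrapped to (-180°,180°])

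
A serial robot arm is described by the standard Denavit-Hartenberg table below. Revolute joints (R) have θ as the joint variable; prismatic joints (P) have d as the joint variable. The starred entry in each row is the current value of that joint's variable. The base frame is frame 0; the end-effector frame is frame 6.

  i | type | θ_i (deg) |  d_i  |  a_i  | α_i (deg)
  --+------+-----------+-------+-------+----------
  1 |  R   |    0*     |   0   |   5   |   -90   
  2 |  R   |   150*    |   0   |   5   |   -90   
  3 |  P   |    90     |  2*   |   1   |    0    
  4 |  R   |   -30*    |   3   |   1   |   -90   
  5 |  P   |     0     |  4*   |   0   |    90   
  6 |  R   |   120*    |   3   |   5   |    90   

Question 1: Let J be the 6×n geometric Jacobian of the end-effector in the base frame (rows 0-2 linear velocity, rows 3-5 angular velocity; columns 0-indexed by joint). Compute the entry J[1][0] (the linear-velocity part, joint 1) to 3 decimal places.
axis z_0 = ẑ; lever o_n−o_0 = (3.5670,-3.8660,8.4103)
cross product → J_v[:, 0] = (3.8660,3.5670,-0.0000)
J_ω[:, 0] = z_0
entry J[1][0] = 3.5670

3.567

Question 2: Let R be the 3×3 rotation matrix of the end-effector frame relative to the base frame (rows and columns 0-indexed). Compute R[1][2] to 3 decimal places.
-1.000

End-effector z-axis (col 2 of R) = (-0.0000,-1.0000,-0.0000)
R[1][2] = -1.0000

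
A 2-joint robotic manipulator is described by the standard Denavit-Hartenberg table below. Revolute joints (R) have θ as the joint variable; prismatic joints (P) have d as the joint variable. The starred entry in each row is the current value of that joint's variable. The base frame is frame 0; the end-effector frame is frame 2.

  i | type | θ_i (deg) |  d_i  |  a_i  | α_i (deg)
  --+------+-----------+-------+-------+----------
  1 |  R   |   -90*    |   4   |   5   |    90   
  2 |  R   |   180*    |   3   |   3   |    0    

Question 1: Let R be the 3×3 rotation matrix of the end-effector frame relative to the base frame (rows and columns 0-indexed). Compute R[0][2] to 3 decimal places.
End-effector z-axis (col 2 of R) = (-1.0000,-0.0000,0.0000)
R[0][2] = -1.0000

-1.000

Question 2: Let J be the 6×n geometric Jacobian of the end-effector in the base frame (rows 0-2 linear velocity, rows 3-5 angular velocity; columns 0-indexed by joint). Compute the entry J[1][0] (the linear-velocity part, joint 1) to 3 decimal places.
axis z_0 = ẑ; lever o_n−o_0 = (-3.0000,-2.0000,4.0000)
cross product → J_v[:, 0] = (2.0000,-3.0000,0.0000)
J_ω[:, 0] = z_0
entry J[1][0] = -3.0000

-3.000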